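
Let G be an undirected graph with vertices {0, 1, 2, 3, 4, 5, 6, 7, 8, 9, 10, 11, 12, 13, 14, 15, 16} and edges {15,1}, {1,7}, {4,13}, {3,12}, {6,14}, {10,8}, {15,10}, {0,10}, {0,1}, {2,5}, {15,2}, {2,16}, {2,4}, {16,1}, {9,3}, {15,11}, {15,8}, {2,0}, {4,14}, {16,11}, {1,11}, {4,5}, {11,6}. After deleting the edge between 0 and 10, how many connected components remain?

0 and 10 are still connected via 0-2-15-10, so the component count stays at 2.

2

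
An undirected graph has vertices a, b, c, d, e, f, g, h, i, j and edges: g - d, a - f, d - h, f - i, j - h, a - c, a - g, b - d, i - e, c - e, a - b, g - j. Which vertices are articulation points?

a

Removing a increases the component count from 1 to 2, so a is a cut vertex.
By contrast removing j leaves 1 component; it is not a cut vertex. No other vertex is a cut vertex either.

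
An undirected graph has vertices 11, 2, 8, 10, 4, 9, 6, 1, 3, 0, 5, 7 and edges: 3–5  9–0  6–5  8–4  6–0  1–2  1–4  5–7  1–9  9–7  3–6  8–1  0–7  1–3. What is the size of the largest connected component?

10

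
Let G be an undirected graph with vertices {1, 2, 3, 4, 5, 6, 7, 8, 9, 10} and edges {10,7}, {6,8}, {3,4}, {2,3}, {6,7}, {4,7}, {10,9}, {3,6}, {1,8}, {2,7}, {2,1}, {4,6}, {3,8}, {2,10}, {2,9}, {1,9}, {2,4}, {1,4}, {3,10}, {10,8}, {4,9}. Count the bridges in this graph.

0

The edges on the cycle 2-1-8-6-4-3-2 are not bridges since each lies on that cycle.
Every edge lies on some cycle, so there are no bridges.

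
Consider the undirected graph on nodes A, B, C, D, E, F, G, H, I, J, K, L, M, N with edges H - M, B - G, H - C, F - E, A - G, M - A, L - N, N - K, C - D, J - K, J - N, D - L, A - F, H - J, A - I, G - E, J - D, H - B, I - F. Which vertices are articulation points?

Removing H increases the component count from 1 to 2, so H is a cut vertex.
By contrast removing C leaves 1 component; it is not a cut vertex. No other vertex is a cut vertex either.

H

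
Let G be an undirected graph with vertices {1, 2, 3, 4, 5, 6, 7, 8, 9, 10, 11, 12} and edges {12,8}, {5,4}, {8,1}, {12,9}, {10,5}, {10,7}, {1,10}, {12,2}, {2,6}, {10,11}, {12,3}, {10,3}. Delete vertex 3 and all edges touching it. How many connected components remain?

With 3 gone, the remaining components are: {1, 2, 4, 5, 6, 7, 8, 9, 10, 11, 12}.
That is 1 component.

1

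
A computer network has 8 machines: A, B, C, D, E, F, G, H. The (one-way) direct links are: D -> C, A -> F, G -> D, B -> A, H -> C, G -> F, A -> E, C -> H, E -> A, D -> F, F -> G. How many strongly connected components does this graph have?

4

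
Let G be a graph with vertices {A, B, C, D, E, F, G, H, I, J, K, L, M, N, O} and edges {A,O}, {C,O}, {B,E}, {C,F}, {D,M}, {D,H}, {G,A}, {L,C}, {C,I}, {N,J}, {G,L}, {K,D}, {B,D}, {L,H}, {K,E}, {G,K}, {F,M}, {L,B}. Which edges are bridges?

The edges on the cycle G-L-C-O-A-G are not bridges since each lies on that cycle.
But removing N - J disconnects N from J; removing C - I disconnects C from I — these are bridges.

C-I, J-N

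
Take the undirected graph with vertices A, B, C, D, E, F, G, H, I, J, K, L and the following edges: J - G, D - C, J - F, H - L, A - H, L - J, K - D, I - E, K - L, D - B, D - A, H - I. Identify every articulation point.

D, H, I, J, L

Removing D increases the component count from 1 to 3, so D is a cut vertex.
Removing H increases the component count from 1 to 2, so H is a cut vertex.
Removing I increases the component count from 1 to 2, so I is a cut vertex.
Likewise J, L are cut vertices.
By contrast removing F leaves 1 component; it is not a cut vertex. No other vertex is a cut vertex either.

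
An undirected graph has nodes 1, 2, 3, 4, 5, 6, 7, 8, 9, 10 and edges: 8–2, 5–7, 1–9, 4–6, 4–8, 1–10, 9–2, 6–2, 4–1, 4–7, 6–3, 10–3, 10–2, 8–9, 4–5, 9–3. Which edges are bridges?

none

The edges on the cycle 4-5-7-4 are not bridges since each lies on that cycle.
Every edge lies on some cycle, so there are no bridges.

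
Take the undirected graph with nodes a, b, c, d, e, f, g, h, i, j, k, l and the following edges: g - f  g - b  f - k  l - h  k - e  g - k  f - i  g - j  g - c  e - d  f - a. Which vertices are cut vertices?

e, f, g, k

Removing e increases the component count from 2 to 3, so e is a cut vertex.
Removing f increases the component count from 2 to 4, so f is a cut vertex.
Removing g increases the component count from 2 to 5, so g is a cut vertex.
Likewise k is a cut vertex.
By contrast removing a leaves 2 components; it is not a cut vertex. No other vertex is a cut vertex either.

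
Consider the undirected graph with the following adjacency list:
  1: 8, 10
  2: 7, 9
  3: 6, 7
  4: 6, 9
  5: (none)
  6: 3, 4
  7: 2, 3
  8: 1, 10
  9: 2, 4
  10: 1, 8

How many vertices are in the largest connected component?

6

5 is isolated — a component by itself.
Starting from 1 we can reach 1, 8, 10. That is one component of size 3.
Starting from 2 we can reach 2, 3, 4, 6, 7, 9. That is one component of size 6.
The largest has 6 vertices.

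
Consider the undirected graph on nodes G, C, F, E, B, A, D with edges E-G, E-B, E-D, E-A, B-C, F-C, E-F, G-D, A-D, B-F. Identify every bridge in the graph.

The edges on the cycle E-A-D-E are not bridges since each lies on that cycle.
Every edge lies on some cycle, so there are no bridges.

none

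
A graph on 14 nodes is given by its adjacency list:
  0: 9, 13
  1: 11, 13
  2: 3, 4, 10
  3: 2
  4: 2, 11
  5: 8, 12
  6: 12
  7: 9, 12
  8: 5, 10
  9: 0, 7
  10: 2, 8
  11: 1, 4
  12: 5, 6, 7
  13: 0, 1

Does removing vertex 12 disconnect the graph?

Yes

Deleting 12 raises the number of components from 1 to 2, so 12 is a cut vertex.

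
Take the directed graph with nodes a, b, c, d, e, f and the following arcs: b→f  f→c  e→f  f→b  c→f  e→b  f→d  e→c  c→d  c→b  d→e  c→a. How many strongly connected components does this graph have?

{b, c, d, e, f} are all mutually reachable — one SCC of size 5.
{a} is an SCC by itself.
That gives 2 strongly connected components.

2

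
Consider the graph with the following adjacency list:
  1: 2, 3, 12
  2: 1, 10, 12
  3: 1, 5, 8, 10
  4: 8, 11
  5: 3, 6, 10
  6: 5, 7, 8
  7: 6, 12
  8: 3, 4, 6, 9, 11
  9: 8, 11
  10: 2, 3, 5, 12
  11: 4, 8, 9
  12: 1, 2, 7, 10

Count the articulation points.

1

Removing 8 increases the component count from 1 to 2, so 8 is a cut vertex.
By contrast removing 10 leaves 1 component; it is not a cut vertex. No other vertex is a cut vertex either.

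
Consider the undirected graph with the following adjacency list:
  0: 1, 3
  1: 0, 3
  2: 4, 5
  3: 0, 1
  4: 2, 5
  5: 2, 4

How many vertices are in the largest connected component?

3

Starting from 2 we can reach 2, 4, 5. That is one component of size 3.
Starting from 0 we can reach 0, 1, 3. That is one component of size 3.
The largest has 3 vertices.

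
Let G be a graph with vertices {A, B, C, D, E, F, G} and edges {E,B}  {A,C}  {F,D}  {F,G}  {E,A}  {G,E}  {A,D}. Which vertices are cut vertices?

Removing A increases the component count from 1 to 2, so A is a cut vertex.
Removing E increases the component count from 1 to 2, so E is a cut vertex.
By contrast removing C leaves 1 component; it is not a cut vertex. No other vertex is a cut vertex either.

A, E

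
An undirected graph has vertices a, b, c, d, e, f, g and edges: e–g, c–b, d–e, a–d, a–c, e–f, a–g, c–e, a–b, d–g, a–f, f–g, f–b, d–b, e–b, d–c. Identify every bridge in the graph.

The edges on the cycle d-c-e-d are not bridges since each lies on that cycle.
Every edge lies on some cycle, so there are no bridges.

none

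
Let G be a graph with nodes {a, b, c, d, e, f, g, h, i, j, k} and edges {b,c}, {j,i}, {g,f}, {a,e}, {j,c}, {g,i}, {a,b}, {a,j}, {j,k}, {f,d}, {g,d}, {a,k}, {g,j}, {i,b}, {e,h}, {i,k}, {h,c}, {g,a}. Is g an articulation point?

Yes

Deleting g raises the number of components from 1 to 2, so g is a cut vertex.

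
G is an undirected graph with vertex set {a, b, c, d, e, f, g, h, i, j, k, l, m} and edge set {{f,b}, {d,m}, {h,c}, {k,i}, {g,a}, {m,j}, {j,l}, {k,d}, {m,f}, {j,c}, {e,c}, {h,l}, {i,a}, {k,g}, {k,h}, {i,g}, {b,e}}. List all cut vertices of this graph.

k

Removing k increases the component count from 1 to 2, so k is a cut vertex.
By contrast removing m leaves 1 component; it is not a cut vertex. No other vertex is a cut vertex either.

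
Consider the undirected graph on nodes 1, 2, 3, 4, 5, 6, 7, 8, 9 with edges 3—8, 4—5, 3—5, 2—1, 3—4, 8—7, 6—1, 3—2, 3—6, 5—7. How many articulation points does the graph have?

1

Removing 3 increases the component count from 2 to 3, so 3 is a cut vertex.
By contrast removing 6 leaves 2 components; it is not a cut vertex. No other vertex is a cut vertex either.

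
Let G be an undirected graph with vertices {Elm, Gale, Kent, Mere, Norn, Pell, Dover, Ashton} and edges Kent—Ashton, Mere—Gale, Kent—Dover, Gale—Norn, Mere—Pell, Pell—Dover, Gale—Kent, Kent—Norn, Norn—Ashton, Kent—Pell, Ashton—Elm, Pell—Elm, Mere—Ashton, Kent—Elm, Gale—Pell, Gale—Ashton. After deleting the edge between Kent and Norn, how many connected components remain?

Kent and Norn are still connected via Kent-Gale-Norn, so the component count stays at 1.

1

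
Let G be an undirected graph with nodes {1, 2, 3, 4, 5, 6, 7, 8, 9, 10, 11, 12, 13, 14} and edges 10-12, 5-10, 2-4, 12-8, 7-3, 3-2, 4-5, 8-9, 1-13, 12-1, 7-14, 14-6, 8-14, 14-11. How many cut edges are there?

5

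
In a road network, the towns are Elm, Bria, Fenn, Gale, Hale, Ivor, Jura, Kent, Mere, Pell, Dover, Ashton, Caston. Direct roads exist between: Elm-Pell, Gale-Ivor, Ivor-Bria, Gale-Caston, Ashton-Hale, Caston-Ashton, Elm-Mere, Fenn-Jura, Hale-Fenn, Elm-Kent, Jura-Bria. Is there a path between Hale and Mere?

No

The component containing Hale is {Bria, Fenn, Gale, Hale, Ivor, Jura, Ashton, Caston}, and Mere is not in it.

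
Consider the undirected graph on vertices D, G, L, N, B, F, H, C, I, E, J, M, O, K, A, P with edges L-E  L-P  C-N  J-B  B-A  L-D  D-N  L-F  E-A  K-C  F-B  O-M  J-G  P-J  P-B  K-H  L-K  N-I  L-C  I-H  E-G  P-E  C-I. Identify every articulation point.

L

Removing L increases the component count from 2 to 3, so L is a cut vertex.
By contrast removing H leaves 2 components; it is not a cut vertex. No other vertex is a cut vertex either.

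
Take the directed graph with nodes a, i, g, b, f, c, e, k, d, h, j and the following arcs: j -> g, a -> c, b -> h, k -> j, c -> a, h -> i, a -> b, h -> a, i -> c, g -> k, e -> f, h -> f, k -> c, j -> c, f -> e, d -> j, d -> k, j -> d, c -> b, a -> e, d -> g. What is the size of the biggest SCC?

{a, b, c, h, i} are all mutually reachable — one SCC of size 5.
{d, g, j, k} are all mutually reachable — one SCC of size 4.
{e, f} are all mutually reachable — one SCC of size 2.
The largest has 5 vertices.

5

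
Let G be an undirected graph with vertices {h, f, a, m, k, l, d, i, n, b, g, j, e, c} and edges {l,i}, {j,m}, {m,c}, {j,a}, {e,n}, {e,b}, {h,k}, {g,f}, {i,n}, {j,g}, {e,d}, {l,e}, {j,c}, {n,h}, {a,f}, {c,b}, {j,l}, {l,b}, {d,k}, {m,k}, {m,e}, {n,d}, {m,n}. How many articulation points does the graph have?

Removing j increases the component count from 1 to 2, so j is a cut vertex.
By contrast removing c leaves 1 component; it is not a cut vertex. No other vertex is a cut vertex either.

1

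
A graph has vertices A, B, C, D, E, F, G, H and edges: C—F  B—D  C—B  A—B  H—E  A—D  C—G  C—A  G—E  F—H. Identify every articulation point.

C

Removing C increases the component count from 1 to 2, so C is a cut vertex.
By contrast removing E leaves 1 component; it is not a cut vertex. No other vertex is a cut vertex either.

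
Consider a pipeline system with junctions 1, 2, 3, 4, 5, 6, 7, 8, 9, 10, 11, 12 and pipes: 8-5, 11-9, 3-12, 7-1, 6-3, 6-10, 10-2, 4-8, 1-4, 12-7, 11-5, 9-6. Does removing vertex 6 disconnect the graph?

Deleting 6 raises the number of components from 1 to 2, so 6 is a cut vertex.

Yes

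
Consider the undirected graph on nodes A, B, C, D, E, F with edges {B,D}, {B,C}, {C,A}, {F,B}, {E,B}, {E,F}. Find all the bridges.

The edges on the cycle E-F-B-E are not bridges since each lies on that cycle.
But removing B—D disconnects B from D; removing B—C disconnects B from C; removing C—A disconnects C from A — these are bridges.

A-C, B-C, B-D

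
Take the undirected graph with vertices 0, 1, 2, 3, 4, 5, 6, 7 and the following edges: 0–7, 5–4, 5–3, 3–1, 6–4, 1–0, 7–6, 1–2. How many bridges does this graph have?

The edges on the cycle 5-3-1-0-7-6-4-5 are not bridges since each lies on that cycle.
But removing 1–2 disconnects 1 from 2 — this is a bridge.

1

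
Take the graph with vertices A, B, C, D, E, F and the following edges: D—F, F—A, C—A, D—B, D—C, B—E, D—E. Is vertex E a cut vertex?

Deleting E leaves 1 component (was 1) (its neighbors B, D remain connected to each other), so E is not a cut vertex.

No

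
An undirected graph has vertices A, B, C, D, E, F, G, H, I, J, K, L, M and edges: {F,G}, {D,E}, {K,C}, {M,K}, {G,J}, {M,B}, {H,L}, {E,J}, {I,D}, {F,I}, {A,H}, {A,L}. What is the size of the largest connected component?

Starting from A we can reach A, H, L. That is one component of size 3.
Starting from B we can reach B, C, K, M. That is one component of size 4.
Starting from D we can reach D, E, F, G, I, J. That is one component of size 6.
The largest has 6 vertices.

6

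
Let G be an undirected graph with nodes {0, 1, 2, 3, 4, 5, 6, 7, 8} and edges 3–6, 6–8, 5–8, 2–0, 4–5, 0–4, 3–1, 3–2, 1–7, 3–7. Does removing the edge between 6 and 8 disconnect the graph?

After removing 6–8, the path 6-3-2-0-4-5-8 still connects them, so the edge is not a bridge.

No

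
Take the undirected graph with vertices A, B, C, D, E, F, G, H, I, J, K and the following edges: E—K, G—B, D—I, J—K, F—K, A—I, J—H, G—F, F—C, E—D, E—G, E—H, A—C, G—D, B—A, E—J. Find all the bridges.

The edges on the cycle E-J-K-E are not bridges since each lies on that cycle.
Every edge lies on some cycle, so there are no bridges.

none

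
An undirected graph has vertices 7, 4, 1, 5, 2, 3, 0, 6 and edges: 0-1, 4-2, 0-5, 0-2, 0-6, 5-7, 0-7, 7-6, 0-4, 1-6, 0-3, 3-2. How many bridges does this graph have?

0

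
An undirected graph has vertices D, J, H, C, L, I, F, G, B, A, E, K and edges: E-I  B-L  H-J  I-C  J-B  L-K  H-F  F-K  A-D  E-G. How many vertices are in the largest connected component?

6

Starting from A we can reach A, D. That is one component of size 2.
Starting from C we can reach C, E, G, I. That is one component of size 4.
Starting from B we can reach B, F, H, J, K, L. That is one component of size 6.
The largest has 6 vertices.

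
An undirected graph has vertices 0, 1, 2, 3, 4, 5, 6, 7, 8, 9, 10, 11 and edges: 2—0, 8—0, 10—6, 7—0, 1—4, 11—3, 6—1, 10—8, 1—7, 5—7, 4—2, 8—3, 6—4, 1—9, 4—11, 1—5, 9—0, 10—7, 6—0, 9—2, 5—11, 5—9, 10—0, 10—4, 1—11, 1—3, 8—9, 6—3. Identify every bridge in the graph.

The edges on the cycle 10-6-1-5-7-0-10 are not bridges since each lies on that cycle.
Every edge lies on some cycle, so there are no bridges.

none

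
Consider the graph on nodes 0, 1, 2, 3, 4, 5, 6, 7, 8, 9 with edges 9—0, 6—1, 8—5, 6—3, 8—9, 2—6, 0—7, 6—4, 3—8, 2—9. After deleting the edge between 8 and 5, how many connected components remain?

Before removal there is 1 component.
8—5 is a bridge — removing it separates 8's side from 5's side.
After removal: 2 components.

2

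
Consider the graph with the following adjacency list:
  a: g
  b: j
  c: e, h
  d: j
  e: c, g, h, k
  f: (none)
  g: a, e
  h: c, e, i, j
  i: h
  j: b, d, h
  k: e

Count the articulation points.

4

Removing e increases the component count from 2 to 4, so e is a cut vertex.
Removing g increases the component count from 2 to 3, so g is a cut vertex.
Removing h increases the component count from 2 to 4, so h is a cut vertex.
Likewise j is a cut vertex.
By contrast removing a leaves 2 components; it is not a cut vertex. No other vertex is a cut vertex either.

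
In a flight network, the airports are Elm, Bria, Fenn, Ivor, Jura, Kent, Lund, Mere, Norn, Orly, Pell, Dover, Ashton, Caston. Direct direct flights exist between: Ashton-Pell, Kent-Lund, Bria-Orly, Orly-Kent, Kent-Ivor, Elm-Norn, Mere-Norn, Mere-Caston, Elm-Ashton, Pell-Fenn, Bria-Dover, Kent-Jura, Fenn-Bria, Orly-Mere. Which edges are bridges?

The edges on the cycle Elm-Ashton-Pell-Fenn-Bria-Orly-Mere-Norn-Elm are not bridges since each lies on that cycle.
But removing Kent-Lund disconnects Kent from Lund; removing Kent-Jura disconnects Kent from Jura; removing Caston-Mere disconnects Caston from Mere; removing Kent-Ivor disconnects Kent from Ivor — these are bridges.
In total 6 edges are bridges.

Bria-Dover, Caston-Mere, Ivor-Kent, Jura-Kent, Kent-Lund, Kent-Orly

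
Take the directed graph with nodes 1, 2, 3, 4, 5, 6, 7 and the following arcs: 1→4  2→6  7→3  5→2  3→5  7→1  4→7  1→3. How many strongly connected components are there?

5

{1, 4, 7} are all mutually reachable — one SCC of size 3.
{2} is an SCC by itself.
{3} is an SCC by itself.
{6} is an SCC by itself.
{5} is an SCC by itself.
That gives 5 strongly connected components.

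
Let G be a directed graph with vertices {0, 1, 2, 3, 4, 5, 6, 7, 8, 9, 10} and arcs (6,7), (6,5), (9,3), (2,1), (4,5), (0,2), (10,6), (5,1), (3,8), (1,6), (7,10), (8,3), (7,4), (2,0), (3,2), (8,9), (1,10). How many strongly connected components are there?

{1, 4, 5, 6, 7, 10} are all mutually reachable — one SCC of size 6.
{3, 8, 9} are all mutually reachable — one SCC of size 3.
{0, 2} are all mutually reachable — one SCC of size 2.
That gives 3 strongly connected components.

3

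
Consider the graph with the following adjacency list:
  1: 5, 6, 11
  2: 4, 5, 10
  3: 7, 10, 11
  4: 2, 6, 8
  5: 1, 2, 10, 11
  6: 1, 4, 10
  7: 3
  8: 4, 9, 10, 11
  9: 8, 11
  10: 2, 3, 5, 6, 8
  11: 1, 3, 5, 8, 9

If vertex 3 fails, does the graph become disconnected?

Deleting 3 raises the number of components from 1 to 2, so 3 is a cut vertex.

Yes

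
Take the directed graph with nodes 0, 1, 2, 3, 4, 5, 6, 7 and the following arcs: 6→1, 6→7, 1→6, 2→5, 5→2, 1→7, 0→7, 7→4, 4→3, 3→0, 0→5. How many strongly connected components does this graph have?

{0, 3, 4, 7} are all mutually reachable — one SCC of size 4.
{2, 5} are all mutually reachable — one SCC of size 2.
{1, 6} are all mutually reachable — one SCC of size 2.
That gives 3 strongly connected components.

3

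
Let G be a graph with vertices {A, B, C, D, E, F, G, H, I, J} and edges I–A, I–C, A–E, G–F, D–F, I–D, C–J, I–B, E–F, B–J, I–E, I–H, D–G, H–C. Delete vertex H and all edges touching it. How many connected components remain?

1

With H gone, the remaining components are: {A, B, C, D, E, F, G, I, J}.
That is 1 component.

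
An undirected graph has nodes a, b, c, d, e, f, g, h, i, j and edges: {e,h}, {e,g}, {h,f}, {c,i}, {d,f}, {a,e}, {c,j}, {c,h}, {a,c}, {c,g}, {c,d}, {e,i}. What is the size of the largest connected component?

9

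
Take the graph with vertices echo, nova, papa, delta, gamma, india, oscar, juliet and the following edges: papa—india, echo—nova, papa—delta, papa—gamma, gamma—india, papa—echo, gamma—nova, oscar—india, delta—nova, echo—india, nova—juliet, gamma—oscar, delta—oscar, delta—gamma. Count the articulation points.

Removing nova increases the component count from 1 to 2, so nova is a cut vertex.
By contrast removing juliet leaves 1 component; it is not a cut vertex. No other vertex is a cut vertex either.

1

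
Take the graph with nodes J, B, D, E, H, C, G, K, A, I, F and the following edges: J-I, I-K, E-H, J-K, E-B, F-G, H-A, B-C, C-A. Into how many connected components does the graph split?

4

D is isolated — a component by itself.
Starting from F we can reach F, G. That is one component of size 2.
Starting from I we can reach I, J, K. That is one component of size 3.
Starting from A we can reach A, B, C, E, H. That is one component of size 5.
Total: 4 components.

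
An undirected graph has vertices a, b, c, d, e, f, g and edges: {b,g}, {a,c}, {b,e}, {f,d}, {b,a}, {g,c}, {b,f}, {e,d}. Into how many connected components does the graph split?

Starting from a we can reach a, b, c, d, e, f, g. That is one component of size 7.
Total: 1 component.

1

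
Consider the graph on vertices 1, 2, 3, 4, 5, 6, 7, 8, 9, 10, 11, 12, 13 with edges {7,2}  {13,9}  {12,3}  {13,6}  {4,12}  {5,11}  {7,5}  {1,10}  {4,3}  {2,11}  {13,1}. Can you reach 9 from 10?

Yes

From 10 we can reach 1, 6, 9, 10, 13, which includes 9.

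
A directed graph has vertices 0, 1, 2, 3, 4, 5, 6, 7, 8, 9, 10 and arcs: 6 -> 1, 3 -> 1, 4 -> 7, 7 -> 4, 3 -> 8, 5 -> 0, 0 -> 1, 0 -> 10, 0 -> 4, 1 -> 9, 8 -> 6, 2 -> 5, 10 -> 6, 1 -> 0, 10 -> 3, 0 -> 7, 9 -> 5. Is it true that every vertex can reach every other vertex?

There is no directed path from 0 to 2, so the graph is not strongly connected.

No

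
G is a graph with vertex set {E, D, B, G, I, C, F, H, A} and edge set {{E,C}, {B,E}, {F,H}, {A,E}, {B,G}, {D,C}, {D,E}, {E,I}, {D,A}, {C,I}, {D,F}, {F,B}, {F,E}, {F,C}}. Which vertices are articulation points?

Removing B increases the component count from 1 to 2, so B is a cut vertex.
Removing F increases the component count from 1 to 2, so F is a cut vertex.
By contrast removing G leaves 1 component; it is not a cut vertex. No other vertex is a cut vertex either.

B, F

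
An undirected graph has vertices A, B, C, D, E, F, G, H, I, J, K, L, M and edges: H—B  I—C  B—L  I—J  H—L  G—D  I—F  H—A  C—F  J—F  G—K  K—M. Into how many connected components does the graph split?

4

E is isolated — a component by itself.
Starting from D we can reach D, G, K, M. That is one component of size 4.
Starting from C we can reach C, F, I, J. That is one component of size 4.
Starting from A we can reach A, B, H, L. That is one component of size 4.
Total: 4 components.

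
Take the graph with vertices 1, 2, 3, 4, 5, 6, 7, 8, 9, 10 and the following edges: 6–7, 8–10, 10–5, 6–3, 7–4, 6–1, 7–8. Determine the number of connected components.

2 is isolated — a component by itself.
9 is isolated — a component by itself.
Starting from 1 we can reach 1, 3, 4, 5, 6, 7, 8, 10. That is one component of size 8.
Total: 3 components.

3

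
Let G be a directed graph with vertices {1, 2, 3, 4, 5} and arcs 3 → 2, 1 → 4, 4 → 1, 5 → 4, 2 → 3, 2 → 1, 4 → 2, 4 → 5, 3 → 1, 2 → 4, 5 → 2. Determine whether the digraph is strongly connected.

From 1 we can reach every vertex (1, 2, 3, 4, 5), and every vertex can reach 1 (1, 2, 3, 4, 5). So the whole graph is one strongly connected component.

Yes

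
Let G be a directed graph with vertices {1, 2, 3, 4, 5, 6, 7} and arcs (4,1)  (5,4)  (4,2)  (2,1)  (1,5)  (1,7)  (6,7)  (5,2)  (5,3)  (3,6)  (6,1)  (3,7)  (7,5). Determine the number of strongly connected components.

1

{1, 2, 3, 4, 5, 6, 7} are all mutually reachable — one SCC of size 7.
That gives 1 strongly connected component.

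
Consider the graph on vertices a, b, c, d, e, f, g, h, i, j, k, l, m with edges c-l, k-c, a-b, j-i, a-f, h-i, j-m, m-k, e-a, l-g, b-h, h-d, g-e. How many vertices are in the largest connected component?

Starting from a we can reach a, b, c, d, e, f, g, h, i, j, k, l, m. That is one component of size 13.
The largest has 13 vertices.

13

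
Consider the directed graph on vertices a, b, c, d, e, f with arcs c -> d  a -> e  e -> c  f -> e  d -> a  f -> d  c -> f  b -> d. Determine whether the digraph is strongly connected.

No

There is no directed path from f to b, so the graph is not strongly connected.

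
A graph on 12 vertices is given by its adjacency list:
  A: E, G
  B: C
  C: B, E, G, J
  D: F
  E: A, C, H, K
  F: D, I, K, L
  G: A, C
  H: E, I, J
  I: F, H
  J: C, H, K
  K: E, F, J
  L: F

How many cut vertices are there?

Removing C increases the component count from 1 to 2, so C is a cut vertex.
Removing F increases the component count from 1 to 3, so F is a cut vertex.
By contrast removing E leaves 1 component; it is not a cut vertex. No other vertex is a cut vertex either.

2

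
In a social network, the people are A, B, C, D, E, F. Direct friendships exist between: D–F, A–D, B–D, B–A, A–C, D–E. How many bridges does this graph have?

3

The edges on the cycle B-A-D-B are not bridges since each lies on that cycle.
But removing D–E disconnects D from E; removing A–C disconnects A from C; removing D–F disconnects D from F — these are bridges.
That makes 3 bridges.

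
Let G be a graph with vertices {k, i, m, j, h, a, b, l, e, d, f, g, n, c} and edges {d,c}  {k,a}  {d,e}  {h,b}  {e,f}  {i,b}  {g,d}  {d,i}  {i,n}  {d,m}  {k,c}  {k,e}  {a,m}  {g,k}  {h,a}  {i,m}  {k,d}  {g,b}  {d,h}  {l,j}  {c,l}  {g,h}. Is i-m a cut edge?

No

After removing i-m, the path i-d-m still connects them, so the edge is not a bridge.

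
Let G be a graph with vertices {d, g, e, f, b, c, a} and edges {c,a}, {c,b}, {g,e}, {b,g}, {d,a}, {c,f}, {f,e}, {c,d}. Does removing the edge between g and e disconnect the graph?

No

After removing g–e, the path g-b-c-f-e still connects them, so the edge is not a bridge.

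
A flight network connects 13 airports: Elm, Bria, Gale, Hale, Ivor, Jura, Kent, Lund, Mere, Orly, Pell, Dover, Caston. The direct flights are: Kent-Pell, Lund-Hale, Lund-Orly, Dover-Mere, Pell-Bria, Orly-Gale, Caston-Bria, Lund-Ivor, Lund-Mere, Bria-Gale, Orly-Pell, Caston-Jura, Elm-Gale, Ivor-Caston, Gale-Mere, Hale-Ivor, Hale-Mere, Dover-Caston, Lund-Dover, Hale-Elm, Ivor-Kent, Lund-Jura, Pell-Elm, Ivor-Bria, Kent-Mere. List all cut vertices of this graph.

none

Removing Hale, for instance, still leaves 1 component. No single vertex removal increases the component count — the graph has no articulation points.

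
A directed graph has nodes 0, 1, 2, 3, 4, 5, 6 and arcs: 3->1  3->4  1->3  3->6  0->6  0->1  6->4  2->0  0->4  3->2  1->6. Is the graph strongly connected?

There is no directed path from 0 to 5, so the graph is not strongly connected.

No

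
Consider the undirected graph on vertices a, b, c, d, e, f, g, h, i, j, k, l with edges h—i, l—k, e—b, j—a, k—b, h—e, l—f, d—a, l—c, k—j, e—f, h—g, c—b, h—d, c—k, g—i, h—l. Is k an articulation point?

No

Deleting k leaves 1 component (was 1) (its neighbors b, c, j, l remain connected to each other), so k is not a cut vertex.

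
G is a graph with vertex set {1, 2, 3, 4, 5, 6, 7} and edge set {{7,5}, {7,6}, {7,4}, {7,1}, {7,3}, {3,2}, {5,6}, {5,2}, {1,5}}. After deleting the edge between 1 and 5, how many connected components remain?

1 and 5 are still connected via 1-7-5, so the component count stays at 1.

1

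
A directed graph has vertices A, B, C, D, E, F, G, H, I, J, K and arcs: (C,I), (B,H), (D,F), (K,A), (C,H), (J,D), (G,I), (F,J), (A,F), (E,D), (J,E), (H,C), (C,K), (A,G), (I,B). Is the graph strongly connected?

No

There is no directed path from J to I, so the graph is not strongly connected.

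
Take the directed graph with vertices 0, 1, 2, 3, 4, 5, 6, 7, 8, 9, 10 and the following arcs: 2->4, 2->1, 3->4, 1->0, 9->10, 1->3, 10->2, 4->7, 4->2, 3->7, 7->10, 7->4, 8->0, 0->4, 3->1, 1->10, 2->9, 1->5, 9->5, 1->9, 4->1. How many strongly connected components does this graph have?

4

{0, 1, 2, 3, 4, 7, 9, 10} are all mutually reachable — one SCC of size 8.
{5} is an SCC by itself.
{8} is an SCC by itself.
{6} is an SCC by itself.
That gives 4 strongly connected components.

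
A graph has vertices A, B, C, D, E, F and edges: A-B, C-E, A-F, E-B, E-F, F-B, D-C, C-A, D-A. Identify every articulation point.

Removing E, for instance, still leaves 1 component. No single vertex removal increases the component count — the graph has no articulation points.

none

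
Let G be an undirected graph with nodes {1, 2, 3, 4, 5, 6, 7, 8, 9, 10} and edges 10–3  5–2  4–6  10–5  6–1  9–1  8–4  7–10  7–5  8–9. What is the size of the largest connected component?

Starting from 2 we can reach 2, 3, 5, 7, 10. That is one component of size 5.
Starting from 1 we can reach 1, 4, 6, 8, 9. That is one component of size 5.
The largest has 5 vertices.

5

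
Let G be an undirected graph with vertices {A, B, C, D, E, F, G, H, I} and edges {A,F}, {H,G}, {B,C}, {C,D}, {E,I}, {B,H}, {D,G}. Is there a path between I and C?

No

The component containing I is {E, I}, and C is not in it.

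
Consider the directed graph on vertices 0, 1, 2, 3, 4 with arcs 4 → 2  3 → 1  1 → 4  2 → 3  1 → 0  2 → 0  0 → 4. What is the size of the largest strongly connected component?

{0, 1, 2, 3, 4} are all mutually reachable — one SCC of size 5.
The largest has 5 vertices.

5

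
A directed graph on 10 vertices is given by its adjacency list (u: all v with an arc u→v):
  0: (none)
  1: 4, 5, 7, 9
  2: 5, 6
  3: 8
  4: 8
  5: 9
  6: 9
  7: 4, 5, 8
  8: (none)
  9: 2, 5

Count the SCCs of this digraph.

7

{2, 5, 6, 9} are all mutually reachable — one SCC of size 4.
{1} is an SCC by itself.
{0} is an SCC by itself.
{8} is an SCC by itself.
{4} is an SCC by itself.
(and 2 more singleton SCCs)
That gives 7 strongly connected components.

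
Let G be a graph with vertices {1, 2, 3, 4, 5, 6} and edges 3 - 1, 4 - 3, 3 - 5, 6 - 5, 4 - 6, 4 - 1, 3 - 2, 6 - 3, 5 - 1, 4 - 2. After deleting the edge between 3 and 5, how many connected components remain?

1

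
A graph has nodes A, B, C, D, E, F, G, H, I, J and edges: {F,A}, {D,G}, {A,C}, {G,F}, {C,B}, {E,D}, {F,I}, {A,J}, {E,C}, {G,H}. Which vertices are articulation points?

A, C, F, G

Removing A increases the component count from 1 to 2, so A is a cut vertex.
Removing C increases the component count from 1 to 2, so C is a cut vertex.
Removing F increases the component count from 1 to 2, so F is a cut vertex.
Likewise G is a cut vertex.
By contrast removing D leaves 1 component; it is not a cut vertex. No other vertex is a cut vertex either.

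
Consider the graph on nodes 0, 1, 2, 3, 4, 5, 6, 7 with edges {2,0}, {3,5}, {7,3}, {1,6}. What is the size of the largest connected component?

3

4 is isolated — a component by itself.
Starting from 0 we can reach 0, 2. That is one component of size 2.
Starting from 1 we can reach 1, 6. That is one component of size 2.
Starting from 3 we can reach 3, 5, 7. That is one component of size 3.
The largest has 3 vertices.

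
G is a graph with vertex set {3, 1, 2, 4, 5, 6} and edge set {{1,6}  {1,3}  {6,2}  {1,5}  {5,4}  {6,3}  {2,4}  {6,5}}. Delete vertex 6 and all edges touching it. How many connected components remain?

1

With 6 gone, the remaining components are: {1, 2, 3, 4, 5}.
That is 1 component.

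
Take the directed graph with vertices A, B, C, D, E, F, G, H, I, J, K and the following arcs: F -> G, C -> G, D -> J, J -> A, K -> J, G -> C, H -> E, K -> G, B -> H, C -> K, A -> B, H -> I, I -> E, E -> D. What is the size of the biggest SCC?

{A, B, D, E, H, I, J} are all mutually reachable — one SCC of size 7.
{C, G, K} are all mutually reachable — one SCC of size 3.
{F} is an SCC by itself.
The largest has 7 vertices.

7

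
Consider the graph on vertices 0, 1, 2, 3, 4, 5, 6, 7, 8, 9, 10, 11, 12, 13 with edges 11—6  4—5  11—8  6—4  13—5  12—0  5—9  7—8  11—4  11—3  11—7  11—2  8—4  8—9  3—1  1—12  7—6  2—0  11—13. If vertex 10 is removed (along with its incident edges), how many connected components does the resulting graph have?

With 10 gone, the remaining components are: {0, 1, 2, 3, 4, 5, 6, 7, 8, 9, 11, 12, 13}.
That is 1 component.

1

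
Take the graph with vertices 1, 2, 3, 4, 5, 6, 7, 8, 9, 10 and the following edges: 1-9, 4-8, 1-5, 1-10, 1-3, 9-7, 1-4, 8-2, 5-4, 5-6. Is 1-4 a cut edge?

No

After removing 1-4, the path 1-5-4 still connects them, so the edge is not a bridge.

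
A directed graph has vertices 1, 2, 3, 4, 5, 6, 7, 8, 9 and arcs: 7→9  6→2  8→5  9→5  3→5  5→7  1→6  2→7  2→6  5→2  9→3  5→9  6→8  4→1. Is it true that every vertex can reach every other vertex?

No

There is no directed path from 2 to 1, so the graph is not strongly connected.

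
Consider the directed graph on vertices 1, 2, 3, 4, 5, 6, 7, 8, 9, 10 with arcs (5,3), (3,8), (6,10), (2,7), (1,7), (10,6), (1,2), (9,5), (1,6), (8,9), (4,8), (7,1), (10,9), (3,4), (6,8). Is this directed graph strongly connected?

There is no directed path from 6 to 2, so the graph is not strongly connected.

No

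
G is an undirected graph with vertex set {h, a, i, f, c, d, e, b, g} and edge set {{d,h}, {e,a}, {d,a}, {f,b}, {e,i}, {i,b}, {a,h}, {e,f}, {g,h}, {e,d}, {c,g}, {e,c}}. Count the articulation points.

Removing e increases the component count from 1 to 2, so e is a cut vertex.
By contrast removing g leaves 1 component; it is not a cut vertex. No other vertex is a cut vertex either.

1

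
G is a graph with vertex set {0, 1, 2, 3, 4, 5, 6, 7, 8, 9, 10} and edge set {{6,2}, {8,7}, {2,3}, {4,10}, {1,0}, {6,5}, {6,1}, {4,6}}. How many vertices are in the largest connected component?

8

9 is isolated — a component by itself.
Starting from 7 we can reach 7, 8. That is one component of size 2.
Starting from 0 we can reach 0, 1, 2, 3, 4, 5, 6, 10. That is one component of size 8.
The largest has 8 vertices.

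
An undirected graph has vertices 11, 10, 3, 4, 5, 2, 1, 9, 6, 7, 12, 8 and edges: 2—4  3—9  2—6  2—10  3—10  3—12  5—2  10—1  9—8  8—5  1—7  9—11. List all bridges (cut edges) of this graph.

The edges on the cycle 3-9-8-5-2-10-3 are not bridges since each lies on that cycle.
But removing 9—11 disconnects 9 from 11; removing 3—12 disconnects 3 from 12; removing 1—7 disconnects 1 from 7; removing 10—1 disconnects 10 from 1 — these are bridges.
In total 6 edges are bridges.

1-10, 1-7, 11-9, 12-3, 2-4, 2-6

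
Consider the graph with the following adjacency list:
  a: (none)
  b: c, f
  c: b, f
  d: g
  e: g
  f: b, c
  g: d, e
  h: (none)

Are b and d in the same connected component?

No

The component containing b is {b, c, f}, and d is not in it.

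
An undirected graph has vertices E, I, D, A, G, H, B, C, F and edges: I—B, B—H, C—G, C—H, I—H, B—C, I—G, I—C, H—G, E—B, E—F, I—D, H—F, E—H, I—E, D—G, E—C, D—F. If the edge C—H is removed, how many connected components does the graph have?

2

C and H are still connected via C-I-H, so the component count stays at 2.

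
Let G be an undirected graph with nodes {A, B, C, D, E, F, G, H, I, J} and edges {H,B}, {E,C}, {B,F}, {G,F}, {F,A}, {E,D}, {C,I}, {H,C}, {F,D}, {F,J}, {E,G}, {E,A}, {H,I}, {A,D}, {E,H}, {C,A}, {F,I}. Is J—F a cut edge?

Yes

Removing J—F leaves no path between J and F: the component count goes from 1 to 2. So it is a bridge.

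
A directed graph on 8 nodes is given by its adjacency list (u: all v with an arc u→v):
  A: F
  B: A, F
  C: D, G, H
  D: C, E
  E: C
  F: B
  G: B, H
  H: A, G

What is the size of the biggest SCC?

3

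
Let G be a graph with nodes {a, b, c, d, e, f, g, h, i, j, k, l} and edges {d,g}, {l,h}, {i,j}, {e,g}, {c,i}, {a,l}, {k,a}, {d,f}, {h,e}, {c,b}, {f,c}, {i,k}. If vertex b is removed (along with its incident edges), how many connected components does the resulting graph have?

With b gone, the remaining components are: {a, c, d, e, f, g, h, i, j, k, l}.
That is 1 component.

1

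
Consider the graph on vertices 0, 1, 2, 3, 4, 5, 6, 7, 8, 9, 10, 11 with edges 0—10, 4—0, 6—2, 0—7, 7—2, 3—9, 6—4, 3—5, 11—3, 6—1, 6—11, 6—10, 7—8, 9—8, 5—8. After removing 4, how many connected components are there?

1

With 4 gone, the remaining components are: {0, 1, 2, 3, 5, 6, 7, 8, 9, 10, 11}.
That is 1 component.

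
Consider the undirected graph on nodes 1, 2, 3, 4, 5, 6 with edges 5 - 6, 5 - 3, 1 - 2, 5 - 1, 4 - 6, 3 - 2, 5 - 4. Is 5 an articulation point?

Yes

Deleting 5 raises the number of components from 1 to 2, so 5 is a cut vertex.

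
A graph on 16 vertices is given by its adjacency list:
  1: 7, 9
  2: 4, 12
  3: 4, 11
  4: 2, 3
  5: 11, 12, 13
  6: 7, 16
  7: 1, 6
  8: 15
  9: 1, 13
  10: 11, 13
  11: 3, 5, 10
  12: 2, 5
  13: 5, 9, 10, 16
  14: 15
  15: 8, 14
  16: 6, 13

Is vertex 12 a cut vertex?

Deleting 12 leaves 2 components (was 2), so 12 is not a cut vertex.

No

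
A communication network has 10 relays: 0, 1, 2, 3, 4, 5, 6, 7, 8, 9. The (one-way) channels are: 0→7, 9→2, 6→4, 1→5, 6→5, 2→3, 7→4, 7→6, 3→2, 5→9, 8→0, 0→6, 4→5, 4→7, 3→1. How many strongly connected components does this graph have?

4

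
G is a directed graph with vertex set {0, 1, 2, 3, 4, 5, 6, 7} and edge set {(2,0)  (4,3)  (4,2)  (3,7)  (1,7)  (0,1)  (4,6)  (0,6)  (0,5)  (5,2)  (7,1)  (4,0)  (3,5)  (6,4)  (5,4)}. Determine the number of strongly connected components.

2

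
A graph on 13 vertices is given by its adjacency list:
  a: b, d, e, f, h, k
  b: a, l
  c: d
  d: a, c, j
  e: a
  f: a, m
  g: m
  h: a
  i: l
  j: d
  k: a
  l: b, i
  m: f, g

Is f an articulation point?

Yes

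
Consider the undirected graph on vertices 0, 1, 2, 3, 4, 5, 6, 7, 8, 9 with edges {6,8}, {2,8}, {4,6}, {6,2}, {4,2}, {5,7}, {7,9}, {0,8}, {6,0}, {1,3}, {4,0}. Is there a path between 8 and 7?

The component containing 8 is {0, 2, 4, 6, 8}, and 7 is not in it.

No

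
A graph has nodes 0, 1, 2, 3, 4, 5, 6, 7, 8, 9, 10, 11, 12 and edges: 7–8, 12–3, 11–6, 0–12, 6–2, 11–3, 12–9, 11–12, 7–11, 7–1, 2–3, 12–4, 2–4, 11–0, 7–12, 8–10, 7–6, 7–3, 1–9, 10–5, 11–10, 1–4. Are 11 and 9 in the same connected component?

Yes

From 11 we can reach 0, 1, 2, 3, 4, 5, 6, 7, 8, 9, 10, 11, 12, which includes 9.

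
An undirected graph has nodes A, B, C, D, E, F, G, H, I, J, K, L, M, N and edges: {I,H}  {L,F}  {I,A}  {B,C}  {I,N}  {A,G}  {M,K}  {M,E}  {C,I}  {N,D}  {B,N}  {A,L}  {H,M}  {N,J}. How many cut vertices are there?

6

Removing A increases the component count from 1 to 3, so A is a cut vertex.
Removing H increases the component count from 1 to 2, so H is a cut vertex.
Removing I increases the component count from 1 to 3, so I is a cut vertex.
Likewise L, M, N are cut vertices.
By contrast removing K leaves 1 component; it is not a cut vertex. No other vertex is a cut vertex either.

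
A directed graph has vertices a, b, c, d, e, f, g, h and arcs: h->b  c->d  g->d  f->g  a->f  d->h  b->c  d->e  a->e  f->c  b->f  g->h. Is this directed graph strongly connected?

No

There is no directed path from f to a, so the graph is not strongly connected.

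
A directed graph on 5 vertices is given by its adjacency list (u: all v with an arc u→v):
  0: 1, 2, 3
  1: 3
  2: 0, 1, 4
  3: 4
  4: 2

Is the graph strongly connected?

Yes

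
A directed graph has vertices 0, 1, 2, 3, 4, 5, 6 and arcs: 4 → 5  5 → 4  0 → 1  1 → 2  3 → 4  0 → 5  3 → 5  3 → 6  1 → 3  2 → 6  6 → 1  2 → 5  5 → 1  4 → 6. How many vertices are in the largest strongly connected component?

6

{1, 2, 3, 4, 5, 6} are all mutually reachable — one SCC of size 6.
{0} is an SCC by itself.
The largest has 6 vertices.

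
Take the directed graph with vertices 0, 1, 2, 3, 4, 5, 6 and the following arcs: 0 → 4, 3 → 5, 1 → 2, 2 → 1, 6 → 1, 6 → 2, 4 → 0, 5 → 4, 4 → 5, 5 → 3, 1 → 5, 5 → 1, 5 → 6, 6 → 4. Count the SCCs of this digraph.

1

{0, 1, 2, 3, 4, 5, 6} are all mutually reachable — one SCC of size 7.
That gives 1 strongly connected component.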